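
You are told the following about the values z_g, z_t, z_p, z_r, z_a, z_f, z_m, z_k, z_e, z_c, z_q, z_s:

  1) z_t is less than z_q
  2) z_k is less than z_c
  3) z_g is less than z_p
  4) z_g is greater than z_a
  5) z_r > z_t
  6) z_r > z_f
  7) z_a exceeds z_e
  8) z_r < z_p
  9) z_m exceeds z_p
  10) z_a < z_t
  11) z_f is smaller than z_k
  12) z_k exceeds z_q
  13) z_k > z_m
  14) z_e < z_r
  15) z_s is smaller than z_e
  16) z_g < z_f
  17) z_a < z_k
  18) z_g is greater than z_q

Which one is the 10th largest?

z_a

The consecutive relations fix a unique order: z_s < z_e < z_a < z_t < z_q < z_g < z_f < z_r < z_p < z_m < z_k < z_c.
Counting 10 from the largest end gives z_a.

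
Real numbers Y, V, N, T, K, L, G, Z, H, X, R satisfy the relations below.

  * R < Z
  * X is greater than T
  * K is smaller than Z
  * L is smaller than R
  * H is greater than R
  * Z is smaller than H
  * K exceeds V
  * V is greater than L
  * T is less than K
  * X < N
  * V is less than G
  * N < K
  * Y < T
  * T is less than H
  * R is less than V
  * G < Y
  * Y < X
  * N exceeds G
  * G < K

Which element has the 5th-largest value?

Chaining the given pairs: L < R < V < G < Y < T < X < N < K < Z < H.
Counting 5 from the largest end gives X.

X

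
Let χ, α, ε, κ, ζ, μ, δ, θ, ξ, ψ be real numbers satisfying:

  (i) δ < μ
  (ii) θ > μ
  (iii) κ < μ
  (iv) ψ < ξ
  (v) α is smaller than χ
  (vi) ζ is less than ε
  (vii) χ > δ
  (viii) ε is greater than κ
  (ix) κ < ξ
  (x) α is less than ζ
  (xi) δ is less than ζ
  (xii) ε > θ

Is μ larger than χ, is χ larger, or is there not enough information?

Following every chain through μ: above μ we get θ, ε; below μ we get δ, κ.
χ is not reached, and no chain runs the other way from χ to μ.
So the given relations leave the order of μ and χ undetermined.

undetermined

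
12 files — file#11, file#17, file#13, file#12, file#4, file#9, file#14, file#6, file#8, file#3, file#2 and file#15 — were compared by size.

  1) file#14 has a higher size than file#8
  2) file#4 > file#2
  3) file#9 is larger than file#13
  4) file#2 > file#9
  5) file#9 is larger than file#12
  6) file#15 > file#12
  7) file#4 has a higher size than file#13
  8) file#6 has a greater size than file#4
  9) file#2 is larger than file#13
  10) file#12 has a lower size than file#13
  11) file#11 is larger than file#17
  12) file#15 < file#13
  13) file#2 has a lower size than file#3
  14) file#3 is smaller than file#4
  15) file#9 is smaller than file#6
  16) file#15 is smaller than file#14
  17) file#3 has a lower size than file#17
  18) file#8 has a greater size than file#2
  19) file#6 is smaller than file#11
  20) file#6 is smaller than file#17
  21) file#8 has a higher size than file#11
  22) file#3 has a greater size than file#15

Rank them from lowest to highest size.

file#12 < file#15 < file#13 < file#9 < file#2 < file#3 < file#4 < file#6 < file#17 < file#11 < file#8 < file#14

Each adjacent pair is fixed by a given relation: file#12 < file#15; file#15 < file#13; file#13 < file#9; file#9 < file#2; file#2 < file#3; file#3 < file#4; file#4 < file#6; file#6 < file#17; file#17 < file#11; file#11 < file#8; file#8 < file#14. Chaining them end to end gives the full order.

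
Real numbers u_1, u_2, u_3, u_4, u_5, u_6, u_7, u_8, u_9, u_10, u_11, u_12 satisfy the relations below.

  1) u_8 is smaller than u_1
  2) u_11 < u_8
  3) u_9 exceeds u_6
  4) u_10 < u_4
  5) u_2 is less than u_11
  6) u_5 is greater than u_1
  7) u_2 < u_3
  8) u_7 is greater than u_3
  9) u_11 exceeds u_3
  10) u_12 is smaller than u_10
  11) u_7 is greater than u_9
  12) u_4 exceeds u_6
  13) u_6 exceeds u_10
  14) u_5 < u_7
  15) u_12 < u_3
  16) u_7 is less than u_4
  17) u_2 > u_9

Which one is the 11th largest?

u_10

The consecutive relations fix a unique order: u_12 < u_10 < u_6 < u_9 < u_2 < u_3 < u_11 < u_8 < u_1 < u_5 < u_7 < u_4.
The 11th largest is u_10.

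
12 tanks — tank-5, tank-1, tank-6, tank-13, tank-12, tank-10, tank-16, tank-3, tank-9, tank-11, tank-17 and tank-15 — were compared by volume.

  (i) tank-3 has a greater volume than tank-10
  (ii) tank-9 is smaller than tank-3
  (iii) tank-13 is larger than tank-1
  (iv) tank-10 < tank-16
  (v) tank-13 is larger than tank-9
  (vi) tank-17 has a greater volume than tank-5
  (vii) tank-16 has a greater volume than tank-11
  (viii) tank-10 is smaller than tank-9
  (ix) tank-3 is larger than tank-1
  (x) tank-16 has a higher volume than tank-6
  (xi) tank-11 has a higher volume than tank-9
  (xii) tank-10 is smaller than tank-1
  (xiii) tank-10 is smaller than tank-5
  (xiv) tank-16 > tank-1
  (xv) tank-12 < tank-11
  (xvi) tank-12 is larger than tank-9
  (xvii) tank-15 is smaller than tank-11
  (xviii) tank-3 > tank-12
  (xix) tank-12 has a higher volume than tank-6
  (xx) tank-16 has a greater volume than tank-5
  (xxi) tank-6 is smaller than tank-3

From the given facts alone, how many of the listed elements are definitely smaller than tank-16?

8

From tank-16 the given relations immediately reach tank-10, tank-6, tank-1, tank-5, tank-11.
From those, tank-15, tank-9, tank-12 — 8 in total.
Nothing else is reachable below tank-16; 8 in all.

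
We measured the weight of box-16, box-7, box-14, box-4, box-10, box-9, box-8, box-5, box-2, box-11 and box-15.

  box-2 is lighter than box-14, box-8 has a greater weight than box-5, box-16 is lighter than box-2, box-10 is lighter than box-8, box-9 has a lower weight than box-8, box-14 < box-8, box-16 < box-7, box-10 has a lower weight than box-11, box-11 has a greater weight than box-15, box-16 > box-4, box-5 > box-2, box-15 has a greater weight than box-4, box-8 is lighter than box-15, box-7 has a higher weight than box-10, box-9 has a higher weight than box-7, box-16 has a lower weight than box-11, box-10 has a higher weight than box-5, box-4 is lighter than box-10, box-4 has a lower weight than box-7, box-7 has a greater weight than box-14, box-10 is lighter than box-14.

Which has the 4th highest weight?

box-9

Piecing the relations together gives one ordering: box-4 < box-16 < box-2 < box-5 < box-10 < box-14 < box-7 < box-9 < box-8 < box-15 < box-11.
Counting 4 from the largest end gives box-9.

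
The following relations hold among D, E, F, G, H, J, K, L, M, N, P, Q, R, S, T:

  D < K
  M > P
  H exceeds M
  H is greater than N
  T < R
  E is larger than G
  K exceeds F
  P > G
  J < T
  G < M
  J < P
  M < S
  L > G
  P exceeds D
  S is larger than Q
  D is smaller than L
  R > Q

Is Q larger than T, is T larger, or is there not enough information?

undetermined

Following every chain through T: above T we get R; below T we get J.
Q is not reached, and no chain runs the other way from Q to T.
So the given relations leave the order of T and Q undetermined.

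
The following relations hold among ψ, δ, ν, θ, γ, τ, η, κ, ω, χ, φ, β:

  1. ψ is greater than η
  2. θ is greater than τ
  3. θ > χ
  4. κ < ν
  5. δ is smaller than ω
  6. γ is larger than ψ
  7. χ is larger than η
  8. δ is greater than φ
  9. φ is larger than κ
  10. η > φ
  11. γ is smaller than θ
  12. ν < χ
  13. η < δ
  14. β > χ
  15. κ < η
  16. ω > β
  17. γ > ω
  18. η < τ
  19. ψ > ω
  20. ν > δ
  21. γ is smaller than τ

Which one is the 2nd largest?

τ

The consecutive relations fix a unique order: κ < φ < η < δ < ν < χ < β < ω < ψ < γ < τ < θ.
Counting 2 from the largest end gives τ.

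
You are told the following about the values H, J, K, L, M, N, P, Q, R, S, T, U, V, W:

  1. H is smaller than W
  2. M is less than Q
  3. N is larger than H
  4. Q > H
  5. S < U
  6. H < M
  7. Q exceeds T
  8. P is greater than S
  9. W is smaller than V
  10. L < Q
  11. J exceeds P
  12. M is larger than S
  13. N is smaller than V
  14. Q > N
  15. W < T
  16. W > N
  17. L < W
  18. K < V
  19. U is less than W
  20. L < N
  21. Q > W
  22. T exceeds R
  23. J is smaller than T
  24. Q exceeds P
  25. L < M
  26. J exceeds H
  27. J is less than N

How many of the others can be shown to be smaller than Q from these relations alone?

11

From Q the given relations immediately reach P, L, H, M, N, W, T.
From those, S, J, R, U — 11 in total.
No other element is forced below Q by the given relations, so the count is 11.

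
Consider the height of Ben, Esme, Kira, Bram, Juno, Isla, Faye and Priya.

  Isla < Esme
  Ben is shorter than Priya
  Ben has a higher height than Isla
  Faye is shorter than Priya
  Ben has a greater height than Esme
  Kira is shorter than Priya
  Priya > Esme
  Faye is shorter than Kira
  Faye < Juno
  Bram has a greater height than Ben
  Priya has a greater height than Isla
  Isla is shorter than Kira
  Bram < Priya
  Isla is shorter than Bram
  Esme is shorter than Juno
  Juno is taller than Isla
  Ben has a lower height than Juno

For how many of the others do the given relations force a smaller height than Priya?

The elements the relations force below Priya are Isla, Faye, Kira, Esme, Ben, Bram — no chain reaches any other.
That is 6.

6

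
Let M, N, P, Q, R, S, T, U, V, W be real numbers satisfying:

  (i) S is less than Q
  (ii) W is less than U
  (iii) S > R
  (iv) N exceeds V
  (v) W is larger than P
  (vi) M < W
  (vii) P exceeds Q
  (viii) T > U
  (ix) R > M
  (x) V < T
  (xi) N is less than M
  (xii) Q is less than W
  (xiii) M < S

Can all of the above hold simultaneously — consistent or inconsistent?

The single ordering V < N < M < R < S < Q < P < W < U < T satisfies every listed relation, so no contradiction arises.

consistent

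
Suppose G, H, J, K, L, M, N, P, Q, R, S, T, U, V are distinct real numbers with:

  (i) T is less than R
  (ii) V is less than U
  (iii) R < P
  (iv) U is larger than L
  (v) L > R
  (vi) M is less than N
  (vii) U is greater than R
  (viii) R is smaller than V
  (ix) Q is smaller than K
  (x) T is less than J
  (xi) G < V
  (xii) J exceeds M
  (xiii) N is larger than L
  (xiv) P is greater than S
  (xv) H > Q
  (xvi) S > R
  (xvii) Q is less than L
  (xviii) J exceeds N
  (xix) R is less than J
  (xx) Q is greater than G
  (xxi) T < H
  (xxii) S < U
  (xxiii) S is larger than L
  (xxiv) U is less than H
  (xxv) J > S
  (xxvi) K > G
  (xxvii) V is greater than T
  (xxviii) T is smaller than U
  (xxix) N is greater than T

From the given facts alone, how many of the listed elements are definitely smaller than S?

5

Directly below S: R, L.
One step further: T, Q (4 so far).
One step further: G (5 so far).
Nothing else is reachable below S; 5 in all.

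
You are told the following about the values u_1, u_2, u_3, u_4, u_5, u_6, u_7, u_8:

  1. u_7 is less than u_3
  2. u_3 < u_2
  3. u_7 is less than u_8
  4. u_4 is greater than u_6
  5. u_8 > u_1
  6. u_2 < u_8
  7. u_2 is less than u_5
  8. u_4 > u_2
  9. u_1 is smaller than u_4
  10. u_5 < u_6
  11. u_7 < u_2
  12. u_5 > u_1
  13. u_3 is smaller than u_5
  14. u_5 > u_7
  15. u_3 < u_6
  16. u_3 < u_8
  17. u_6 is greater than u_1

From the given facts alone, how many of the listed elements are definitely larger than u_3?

From u_3 the given relations immediately reach u_2, u_8, u_5, u_6.
From those, u_4 — 5 in total.
No other element is forced above u_3 by the given relations, so the count is 5.

5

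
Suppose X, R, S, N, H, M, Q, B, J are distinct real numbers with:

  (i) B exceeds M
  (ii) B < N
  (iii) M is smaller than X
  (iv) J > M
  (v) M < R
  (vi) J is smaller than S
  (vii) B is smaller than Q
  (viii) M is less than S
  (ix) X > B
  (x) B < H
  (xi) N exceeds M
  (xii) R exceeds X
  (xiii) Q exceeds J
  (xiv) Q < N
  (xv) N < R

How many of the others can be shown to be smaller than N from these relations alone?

The elements the relations force below N are M, B, J, Q — no chain reaches any other.
That is 4.

4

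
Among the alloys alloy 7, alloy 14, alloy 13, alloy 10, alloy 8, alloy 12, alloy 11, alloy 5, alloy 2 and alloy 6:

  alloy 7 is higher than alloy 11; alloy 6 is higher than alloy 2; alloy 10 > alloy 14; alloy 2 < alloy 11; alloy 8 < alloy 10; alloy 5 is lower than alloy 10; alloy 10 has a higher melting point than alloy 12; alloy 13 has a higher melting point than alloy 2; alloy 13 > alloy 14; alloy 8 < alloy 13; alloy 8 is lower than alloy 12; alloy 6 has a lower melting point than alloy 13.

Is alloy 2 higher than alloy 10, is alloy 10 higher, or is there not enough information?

Following every chain through alloy 2: above alloy 2 we get alloy 11, alloy 7, alloy 6, alloy 13.
alloy 10 is not reached, and no chain runs the other way from alloy 10 to alloy 2.
So the given relations leave the order of alloy 2 and alloy 10 undetermined.

undetermined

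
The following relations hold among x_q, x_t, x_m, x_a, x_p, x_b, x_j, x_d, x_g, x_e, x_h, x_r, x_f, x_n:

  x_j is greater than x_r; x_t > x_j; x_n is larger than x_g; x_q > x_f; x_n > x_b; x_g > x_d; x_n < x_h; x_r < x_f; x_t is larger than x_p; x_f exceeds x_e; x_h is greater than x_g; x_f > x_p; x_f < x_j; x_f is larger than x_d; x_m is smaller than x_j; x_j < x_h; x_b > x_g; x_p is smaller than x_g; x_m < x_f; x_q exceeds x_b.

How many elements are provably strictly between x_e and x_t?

Chaining upward from x_e reaches: x_f, x_q, x_j, x_h.
Chaining downward from x_t reaches: x_p, x_d, x_r, x_m, x_f, x_j.
Strictly between x_e and x_t are those in both lists: x_f, x_j — 2 elements.

2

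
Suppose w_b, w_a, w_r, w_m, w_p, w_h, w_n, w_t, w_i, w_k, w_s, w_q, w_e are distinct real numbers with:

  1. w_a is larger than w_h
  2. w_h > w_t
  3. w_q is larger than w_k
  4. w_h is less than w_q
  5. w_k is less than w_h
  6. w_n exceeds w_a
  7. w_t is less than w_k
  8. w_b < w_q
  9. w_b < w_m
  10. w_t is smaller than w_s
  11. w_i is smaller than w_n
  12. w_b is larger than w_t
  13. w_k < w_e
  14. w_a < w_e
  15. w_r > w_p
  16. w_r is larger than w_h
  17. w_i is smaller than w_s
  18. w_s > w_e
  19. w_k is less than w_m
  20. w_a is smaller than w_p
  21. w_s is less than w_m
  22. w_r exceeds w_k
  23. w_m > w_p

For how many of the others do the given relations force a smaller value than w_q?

4

From w_q the given relations immediately reach w_k, w_h, w_b.
From those, w_t — 4 in total.
No other element is forced below w_q by the given relations, so the count is 4.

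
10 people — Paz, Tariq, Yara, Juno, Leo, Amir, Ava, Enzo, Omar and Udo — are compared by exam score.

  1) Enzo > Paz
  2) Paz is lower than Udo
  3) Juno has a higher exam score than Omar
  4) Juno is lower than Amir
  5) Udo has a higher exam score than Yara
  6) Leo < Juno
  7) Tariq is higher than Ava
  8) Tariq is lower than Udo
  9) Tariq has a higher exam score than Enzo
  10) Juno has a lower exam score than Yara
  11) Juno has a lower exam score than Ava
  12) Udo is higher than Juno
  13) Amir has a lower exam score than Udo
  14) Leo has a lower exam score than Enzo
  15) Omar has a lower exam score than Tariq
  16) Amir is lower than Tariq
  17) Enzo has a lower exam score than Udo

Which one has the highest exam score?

Udo

Chaining downward from Udo: directly below it, Juno, Amir, Yara, Paz, Enzo, Tariq; then Omar, Leo, Ava.
That covers every other element, and nothing is given above Udo, so Udo is the highest exam score.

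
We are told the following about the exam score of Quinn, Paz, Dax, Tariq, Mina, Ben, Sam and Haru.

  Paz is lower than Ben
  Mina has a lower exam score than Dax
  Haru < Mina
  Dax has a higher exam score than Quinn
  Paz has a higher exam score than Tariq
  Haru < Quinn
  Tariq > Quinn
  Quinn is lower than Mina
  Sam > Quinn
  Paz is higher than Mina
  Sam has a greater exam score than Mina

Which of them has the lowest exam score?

Haru

Quinn is not least since Haru < Quinn; Tariq is not least since Quinn < Tariq; Mina is not least since Haru < Mina; Paz is not least since Tariq < Paz; Sam is not least since Quinn < Sam; Dax is not least since Mina < Dax; Ben is not least since Paz < Ben.
Only Haru has nothing below it, so Haru is the lowest exam score.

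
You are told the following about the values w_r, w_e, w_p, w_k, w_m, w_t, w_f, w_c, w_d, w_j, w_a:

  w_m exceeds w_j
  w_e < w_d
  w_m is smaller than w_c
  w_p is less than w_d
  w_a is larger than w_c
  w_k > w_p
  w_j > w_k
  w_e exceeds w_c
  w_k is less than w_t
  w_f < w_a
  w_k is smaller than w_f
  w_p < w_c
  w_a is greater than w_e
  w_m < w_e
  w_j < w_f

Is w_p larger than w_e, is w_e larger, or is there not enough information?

w_e

Link the given pairs in sequence: w_p < w_k; w_k < w_j; w_j < w_m; w_m < w_c; w_c < w_e.
Together: w_p < w_k < w_j < w_m < w_c < w_e.
So w_e is larger.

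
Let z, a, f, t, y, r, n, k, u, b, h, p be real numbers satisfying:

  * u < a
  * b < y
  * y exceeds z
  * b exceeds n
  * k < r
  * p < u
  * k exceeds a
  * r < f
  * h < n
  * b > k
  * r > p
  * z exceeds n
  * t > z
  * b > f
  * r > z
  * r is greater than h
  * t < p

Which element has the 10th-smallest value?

The consecutive relations fix a unique order: h < n < z < t < p < u < a < k < r < f < b < y.
Counting 10 from the smallest end gives f.

f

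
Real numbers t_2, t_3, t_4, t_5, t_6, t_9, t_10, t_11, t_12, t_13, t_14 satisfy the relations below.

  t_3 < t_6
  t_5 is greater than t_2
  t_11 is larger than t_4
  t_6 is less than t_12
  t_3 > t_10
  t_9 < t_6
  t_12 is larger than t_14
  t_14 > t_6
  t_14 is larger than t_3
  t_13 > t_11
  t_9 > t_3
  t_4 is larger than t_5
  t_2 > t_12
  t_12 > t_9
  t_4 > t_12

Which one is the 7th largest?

The consecutive relations fix a unique order: t_10 < t_3 < t_9 < t_6 < t_14 < t_12 < t_2 < t_5 < t_4 < t_11 < t_13.
Counting 7 from the largest end gives t_14.

t_14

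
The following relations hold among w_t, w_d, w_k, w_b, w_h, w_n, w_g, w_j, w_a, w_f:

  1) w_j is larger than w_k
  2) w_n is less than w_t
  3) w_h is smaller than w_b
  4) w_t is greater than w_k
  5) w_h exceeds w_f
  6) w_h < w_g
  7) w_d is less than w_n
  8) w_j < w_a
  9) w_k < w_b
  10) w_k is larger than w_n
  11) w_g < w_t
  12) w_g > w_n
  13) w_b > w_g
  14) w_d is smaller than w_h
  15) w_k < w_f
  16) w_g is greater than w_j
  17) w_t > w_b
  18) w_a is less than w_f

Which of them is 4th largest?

w_h

Piecing the relations together gives one ordering: w_d < w_n < w_k < w_j < w_a < w_f < w_h < w_g < w_b < w_t.
Counting 4 from the largest end gives w_h.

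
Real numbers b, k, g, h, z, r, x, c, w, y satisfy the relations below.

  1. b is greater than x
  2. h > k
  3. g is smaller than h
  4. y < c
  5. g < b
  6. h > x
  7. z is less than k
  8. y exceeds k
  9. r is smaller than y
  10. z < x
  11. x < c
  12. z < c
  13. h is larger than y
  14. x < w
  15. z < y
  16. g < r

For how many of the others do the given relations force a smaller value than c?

From c the given relations immediately reach z, x, y.
From those, r, k — 5 in total.
From those, g — 6 in total.
Nothing else is reachable below c; 6 in all.

6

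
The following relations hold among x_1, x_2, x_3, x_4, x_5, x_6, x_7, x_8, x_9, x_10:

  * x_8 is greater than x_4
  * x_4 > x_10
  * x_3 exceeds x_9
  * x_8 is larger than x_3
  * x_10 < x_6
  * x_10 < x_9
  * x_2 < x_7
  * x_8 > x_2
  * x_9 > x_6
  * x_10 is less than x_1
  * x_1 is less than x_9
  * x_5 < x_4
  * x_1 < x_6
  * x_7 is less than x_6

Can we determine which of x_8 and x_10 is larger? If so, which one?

Link the given pairs in sequence: x_10 < x_1; x_1 < x_6; x_6 < x_9; x_9 < x_3; x_3 < x_8.
Chaining these gives x_10 < x_1 < x_6 < x_9 < x_3 < x_8.
So x_8 is larger.

x_8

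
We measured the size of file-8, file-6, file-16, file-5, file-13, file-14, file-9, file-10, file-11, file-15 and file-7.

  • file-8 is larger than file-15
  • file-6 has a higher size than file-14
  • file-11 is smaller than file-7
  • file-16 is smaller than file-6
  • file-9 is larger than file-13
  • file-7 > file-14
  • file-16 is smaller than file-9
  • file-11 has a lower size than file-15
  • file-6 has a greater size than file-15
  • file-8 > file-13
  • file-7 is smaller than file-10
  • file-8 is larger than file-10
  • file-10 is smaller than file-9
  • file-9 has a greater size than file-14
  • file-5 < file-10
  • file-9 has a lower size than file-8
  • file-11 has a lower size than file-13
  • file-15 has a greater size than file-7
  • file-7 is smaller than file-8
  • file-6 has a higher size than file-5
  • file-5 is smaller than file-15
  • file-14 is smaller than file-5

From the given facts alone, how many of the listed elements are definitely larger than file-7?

5

Directly above file-7: file-10, file-15, file-8.
One step further: file-9, file-6 (5 so far).
No other element is forced above file-7 by the given relations, so the count is 5.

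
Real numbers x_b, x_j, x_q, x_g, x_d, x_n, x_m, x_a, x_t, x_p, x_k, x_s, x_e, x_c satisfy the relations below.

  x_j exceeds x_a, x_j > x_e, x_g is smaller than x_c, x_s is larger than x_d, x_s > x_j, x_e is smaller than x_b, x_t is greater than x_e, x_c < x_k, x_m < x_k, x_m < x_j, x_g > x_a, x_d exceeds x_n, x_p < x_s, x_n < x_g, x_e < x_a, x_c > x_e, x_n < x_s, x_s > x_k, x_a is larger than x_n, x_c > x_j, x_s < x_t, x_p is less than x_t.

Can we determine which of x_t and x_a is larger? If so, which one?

The relevant relations are x_a < x_g; x_g < x_c; x_c < x_k; x_k < x_s; x_s < x_t.
Chaining these gives x_a < x_g < x_c < x_k < x_s < x_t.
So x_t is larger.

x_t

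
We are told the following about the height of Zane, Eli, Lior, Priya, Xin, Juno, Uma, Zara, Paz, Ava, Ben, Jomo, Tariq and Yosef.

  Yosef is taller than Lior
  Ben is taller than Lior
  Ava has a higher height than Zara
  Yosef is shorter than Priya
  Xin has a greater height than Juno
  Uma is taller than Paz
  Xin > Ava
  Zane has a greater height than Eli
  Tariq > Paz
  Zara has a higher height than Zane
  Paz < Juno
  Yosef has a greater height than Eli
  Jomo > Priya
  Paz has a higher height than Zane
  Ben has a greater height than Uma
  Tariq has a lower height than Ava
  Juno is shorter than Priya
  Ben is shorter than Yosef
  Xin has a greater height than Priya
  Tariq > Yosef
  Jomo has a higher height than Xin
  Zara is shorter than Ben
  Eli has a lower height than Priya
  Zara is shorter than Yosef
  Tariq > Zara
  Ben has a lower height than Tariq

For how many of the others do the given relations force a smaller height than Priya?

Directly below Priya: Eli, Yosef, Juno.
One step further: Paz, Lior, Zara, Ben (7 so far).
One step further: Zane, Uma (9 so far).
No other element is forced below Priya by the given relations, so the count is 9.

9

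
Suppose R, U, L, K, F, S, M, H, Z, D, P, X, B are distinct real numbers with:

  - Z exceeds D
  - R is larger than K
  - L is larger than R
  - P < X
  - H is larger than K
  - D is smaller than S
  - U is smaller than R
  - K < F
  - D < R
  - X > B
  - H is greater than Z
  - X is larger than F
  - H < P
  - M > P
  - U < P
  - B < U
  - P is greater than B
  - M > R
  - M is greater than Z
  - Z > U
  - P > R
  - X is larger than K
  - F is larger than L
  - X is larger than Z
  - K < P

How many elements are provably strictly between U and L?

Chaining upward from U reaches: Z, R, H, P, F, X, M.
Chaining downward from L reaches: D, B, K, R.
Strictly between U and L are those in both lists: R — 1 element.

1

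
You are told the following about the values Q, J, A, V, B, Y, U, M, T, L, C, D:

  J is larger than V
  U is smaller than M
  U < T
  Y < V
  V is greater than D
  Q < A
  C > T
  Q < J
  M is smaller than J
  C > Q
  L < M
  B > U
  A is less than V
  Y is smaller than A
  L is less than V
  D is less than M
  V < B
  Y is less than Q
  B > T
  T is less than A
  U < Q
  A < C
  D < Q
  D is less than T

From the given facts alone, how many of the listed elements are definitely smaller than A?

5

From A the given relations immediately reach T, Y, Q.
From those, D, U — 5 in total.
No other element is forced below A by the given relations, so the count is 5.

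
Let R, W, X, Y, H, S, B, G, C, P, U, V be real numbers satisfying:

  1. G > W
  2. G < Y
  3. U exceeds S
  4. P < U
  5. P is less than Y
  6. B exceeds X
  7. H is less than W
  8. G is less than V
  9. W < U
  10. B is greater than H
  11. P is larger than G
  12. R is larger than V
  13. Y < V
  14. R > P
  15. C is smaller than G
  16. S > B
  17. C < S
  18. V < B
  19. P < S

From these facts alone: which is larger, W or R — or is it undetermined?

R

Chaining the given relations: W < G < P < Y < V < R.
So R is larger.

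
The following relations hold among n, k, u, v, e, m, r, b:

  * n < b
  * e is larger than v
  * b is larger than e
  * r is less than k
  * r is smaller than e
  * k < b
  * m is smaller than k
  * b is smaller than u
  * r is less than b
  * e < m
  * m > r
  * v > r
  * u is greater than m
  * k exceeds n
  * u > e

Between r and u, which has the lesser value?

r

r < v and v < e give r < e.
Then e < m extends the chain to m.
Then m < k extends the chain to k.
With k < b: r < v < e < m < k < b.
Then b < u extends the chain to u.
So r < u; r is the smaller of the two.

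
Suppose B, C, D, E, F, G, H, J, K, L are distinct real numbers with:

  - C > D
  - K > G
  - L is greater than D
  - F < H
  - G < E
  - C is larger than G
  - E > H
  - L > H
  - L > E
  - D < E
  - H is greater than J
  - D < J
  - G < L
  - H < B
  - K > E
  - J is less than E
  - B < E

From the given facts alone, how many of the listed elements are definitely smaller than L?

From L the given relations immediately reach D, G, H, E.
From those, F, J, B — 7 in total.
No other element is forced below L by the given relations, so the count is 7.

7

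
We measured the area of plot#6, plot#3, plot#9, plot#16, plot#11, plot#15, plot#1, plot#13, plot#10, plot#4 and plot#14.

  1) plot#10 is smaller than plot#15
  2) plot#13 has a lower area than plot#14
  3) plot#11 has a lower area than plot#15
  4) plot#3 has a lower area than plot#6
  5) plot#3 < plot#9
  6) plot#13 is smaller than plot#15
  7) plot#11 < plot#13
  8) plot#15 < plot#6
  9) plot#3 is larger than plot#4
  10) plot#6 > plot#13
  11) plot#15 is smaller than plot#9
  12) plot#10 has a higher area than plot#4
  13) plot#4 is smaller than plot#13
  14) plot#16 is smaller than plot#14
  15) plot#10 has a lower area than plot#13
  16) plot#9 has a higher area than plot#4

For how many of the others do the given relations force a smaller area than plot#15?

4

The elements the relations force below plot#15 are plot#4, plot#11, plot#10, plot#13 — no chain reaches any other.
That is 4.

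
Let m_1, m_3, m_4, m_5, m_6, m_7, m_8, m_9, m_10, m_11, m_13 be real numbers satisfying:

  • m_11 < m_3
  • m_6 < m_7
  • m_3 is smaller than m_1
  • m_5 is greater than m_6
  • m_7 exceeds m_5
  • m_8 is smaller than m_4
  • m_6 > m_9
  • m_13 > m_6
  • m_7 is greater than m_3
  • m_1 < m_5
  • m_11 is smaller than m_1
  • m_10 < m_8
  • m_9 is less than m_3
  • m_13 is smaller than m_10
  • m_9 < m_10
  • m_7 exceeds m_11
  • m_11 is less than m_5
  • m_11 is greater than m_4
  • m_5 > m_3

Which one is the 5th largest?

m_11

Chaining the given pairs: m_9 < m_6 < m_13 < m_10 < m_8 < m_4 < m_11 < m_3 < m_1 < m_5 < m_7.
Counting 5 from the largest end gives m_11.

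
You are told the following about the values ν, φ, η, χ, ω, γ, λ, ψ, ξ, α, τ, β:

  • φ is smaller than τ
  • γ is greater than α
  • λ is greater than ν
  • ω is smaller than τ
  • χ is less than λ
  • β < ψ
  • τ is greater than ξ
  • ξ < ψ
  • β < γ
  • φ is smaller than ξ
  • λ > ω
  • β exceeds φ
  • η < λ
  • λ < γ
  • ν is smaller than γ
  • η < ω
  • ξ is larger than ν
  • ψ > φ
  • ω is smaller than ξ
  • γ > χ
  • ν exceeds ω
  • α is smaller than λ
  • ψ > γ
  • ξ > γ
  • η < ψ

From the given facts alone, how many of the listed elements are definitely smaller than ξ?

9

From ξ the given relations immediately reach φ, ω, ν, γ.
From those, β, η, α, χ, λ — 9 in total.
No other element is forced below ξ by the given relations, so the count is 9.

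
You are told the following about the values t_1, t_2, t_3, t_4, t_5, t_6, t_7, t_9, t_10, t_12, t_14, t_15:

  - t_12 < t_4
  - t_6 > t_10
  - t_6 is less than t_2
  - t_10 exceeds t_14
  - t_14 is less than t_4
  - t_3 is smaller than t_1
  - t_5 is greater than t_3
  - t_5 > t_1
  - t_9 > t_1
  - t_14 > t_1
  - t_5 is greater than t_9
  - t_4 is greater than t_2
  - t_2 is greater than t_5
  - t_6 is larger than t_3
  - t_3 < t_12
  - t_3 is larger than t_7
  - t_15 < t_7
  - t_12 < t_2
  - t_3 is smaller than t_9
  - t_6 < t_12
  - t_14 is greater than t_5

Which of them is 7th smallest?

Chaining the given pairs: t_15 < t_7 < t_3 < t_1 < t_9 < t_5 < t_14 < t_10 < t_6 < t_12 < t_2 < t_4.
The 7th smallest is t_14.

t_14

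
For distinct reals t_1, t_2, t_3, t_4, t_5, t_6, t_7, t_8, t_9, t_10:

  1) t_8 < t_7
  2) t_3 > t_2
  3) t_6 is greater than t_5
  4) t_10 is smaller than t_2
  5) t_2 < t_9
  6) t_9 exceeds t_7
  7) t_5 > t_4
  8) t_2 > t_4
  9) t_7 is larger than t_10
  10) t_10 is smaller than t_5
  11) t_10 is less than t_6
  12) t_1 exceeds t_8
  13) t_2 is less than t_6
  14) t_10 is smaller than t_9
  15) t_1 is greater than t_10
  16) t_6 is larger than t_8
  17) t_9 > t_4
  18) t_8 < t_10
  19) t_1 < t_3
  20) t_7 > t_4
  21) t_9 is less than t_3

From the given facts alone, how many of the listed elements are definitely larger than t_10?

7

Directly above t_10: t_7, t_2, t_1, t_9, t_5, t_6.
One step further: t_3 (7 so far).
No other element is forced above t_10 by the given relations, so the count is 7.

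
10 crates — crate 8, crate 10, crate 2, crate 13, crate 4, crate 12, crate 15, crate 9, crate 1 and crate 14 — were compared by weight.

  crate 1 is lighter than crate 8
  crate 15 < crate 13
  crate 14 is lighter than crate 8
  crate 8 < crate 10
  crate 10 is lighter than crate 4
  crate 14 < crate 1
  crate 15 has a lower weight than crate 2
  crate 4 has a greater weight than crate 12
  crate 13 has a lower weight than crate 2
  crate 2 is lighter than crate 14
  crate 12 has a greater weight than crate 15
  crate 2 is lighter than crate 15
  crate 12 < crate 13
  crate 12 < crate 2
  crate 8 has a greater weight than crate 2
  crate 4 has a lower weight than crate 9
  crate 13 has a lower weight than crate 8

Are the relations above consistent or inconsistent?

Chaining the given relations yields crate 15 < crate 12 < crate 13 < crate 2, so crate 15 < crate 2. But one relation states crate 2 < crate 15. These cannot both hold.

inconsistent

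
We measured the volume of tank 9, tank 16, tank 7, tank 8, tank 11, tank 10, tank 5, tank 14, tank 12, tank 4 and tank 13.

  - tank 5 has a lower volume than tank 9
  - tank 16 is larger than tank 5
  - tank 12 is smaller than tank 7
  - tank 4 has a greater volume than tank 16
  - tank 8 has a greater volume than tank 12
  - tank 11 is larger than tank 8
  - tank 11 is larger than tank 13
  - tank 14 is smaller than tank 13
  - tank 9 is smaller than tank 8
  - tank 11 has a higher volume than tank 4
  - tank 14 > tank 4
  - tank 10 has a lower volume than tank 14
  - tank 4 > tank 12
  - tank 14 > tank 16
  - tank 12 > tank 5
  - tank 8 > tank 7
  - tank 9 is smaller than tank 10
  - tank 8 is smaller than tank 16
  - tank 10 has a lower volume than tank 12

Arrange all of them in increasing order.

Nothing is placed below tank 5, so it is least; from there tank 5 < tank 9; tank 9 < tank 10; tank 10 < tank 12; tank 12 < tank 7; tank 7 < tank 8; tank 8 < tank 16; tank 16 < tank 4; tank 4 < tank 14; tank 14 < tank 13; tank 13 < tank 11, each given directly.

tank 5 < tank 9 < tank 10 < tank 12 < tank 7 < tank 8 < tank 16 < tank 4 < tank 14 < tank 13 < tank 11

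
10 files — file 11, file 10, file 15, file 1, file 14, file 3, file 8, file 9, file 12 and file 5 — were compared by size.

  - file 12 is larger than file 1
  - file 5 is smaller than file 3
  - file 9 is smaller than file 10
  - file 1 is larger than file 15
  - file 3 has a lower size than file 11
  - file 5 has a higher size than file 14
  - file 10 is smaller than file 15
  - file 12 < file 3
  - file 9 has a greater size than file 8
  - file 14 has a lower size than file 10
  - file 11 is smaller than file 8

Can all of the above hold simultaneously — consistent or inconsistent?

inconsistent

We have file 12 < file 3 stated directly, yet also file 3 < file 11 < file 8 < file 9 < file 10 < file 15 < file 1 < file 12 by chaining the others — so file 3 < file 12. Contradiction.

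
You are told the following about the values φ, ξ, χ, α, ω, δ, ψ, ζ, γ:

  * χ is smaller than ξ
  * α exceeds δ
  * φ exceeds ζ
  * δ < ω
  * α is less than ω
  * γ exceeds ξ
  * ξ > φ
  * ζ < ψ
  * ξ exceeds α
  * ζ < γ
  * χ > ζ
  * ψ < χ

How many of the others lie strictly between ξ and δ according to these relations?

The relations place δ below ξ. An element lies strictly between them when it is forced above δ and also forced below ξ.
Above δ: {α, ω, γ}. Below ξ: {ζ, α, ψ, χ, φ}.
Intersection: {α} — 1.

1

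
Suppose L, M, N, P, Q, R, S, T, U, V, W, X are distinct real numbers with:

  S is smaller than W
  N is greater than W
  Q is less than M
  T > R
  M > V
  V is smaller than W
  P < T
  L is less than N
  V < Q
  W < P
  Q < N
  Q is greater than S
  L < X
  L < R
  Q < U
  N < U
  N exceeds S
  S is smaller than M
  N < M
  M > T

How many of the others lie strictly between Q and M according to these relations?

Chaining upward from Q reaches: N, U.
Chaining downward from M reaches: S, V, L, W, P, R, T, N.
Strictly between Q and M are those in both lists: N — 1 element.

1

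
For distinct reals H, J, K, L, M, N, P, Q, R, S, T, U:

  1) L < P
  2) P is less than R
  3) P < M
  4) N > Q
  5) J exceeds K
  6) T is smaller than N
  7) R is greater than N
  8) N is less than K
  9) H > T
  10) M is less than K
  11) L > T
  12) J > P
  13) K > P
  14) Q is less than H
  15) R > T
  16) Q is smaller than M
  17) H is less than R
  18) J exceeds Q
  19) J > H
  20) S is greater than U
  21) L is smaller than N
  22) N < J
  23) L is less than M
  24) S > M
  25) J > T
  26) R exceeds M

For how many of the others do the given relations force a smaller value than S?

Directly below S: U, M.
One step further: Q, L, P (5 so far).
One step further: T (6 so far).
No other element is forced below S by the given relations, so the count is 6.

6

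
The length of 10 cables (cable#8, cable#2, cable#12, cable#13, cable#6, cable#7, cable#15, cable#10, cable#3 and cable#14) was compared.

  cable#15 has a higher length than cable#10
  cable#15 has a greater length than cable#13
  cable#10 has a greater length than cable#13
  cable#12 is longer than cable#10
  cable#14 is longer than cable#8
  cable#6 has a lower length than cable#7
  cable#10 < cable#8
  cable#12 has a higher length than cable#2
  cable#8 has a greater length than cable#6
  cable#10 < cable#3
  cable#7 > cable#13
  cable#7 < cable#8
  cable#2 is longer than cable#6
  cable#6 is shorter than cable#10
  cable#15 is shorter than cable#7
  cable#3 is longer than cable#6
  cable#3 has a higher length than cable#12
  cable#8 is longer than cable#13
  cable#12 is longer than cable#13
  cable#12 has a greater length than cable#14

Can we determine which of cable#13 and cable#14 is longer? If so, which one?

Link the given pairs in sequence: cable#13 < cable#10; cable#10 < cable#15; cable#15 < cable#7; cable#7 < cable#8; cable#8 < cable#14.
Together: cable#13 < cable#10 < cable#15 < cable#7 < cable#8 < cable#14.
So cable#14 is longer.

cable#14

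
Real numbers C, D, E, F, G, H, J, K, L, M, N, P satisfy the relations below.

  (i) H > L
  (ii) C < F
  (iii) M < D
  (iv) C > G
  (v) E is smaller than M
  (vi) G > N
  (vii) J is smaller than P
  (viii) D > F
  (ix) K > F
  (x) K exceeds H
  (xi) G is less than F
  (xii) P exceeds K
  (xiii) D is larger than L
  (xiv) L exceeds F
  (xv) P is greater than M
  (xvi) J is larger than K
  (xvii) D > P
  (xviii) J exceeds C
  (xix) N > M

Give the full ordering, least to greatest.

The consecutive links are each given: E < M; M < N; N < G; G < C; C < F; F < L; L < H; H < K; K < J; J < P; P < D.

E < M < N < G < C < F < L < H < K < J < P < D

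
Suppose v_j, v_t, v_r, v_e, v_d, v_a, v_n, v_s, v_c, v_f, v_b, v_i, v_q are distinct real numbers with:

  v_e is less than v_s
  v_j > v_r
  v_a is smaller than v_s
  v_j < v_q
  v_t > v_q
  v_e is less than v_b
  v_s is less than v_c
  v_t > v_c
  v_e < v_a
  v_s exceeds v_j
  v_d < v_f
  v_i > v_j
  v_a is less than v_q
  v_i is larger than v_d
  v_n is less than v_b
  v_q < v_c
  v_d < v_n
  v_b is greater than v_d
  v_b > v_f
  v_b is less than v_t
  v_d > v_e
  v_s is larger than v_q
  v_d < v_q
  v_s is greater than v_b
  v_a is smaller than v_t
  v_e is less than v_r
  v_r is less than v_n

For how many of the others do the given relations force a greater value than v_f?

4

The elements the relations force above v_f are v_b, v_s, v_c, v_t — no chain reaches any other.
That is 4.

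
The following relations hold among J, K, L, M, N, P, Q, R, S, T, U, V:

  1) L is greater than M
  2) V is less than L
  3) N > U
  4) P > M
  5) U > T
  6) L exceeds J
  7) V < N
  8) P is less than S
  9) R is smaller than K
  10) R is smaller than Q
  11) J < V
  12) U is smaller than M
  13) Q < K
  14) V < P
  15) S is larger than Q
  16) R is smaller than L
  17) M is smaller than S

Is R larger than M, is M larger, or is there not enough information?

Following every chain through R: above R we get Q, K, L, S.
M is not reached, and no chain runs the other way from M to R.
So the given relations leave the order of R and M undetermined.

undetermined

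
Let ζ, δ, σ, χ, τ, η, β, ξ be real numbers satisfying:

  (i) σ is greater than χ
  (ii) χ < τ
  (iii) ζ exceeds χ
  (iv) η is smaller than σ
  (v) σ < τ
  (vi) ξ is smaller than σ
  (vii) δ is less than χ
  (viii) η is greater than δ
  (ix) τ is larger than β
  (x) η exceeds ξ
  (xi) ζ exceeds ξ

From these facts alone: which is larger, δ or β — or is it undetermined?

Following every chain through β: above β we get τ.
δ is not reached, and no chain runs the other way from δ to β.
So the given relations leave the order of β and δ undetermined.

undetermined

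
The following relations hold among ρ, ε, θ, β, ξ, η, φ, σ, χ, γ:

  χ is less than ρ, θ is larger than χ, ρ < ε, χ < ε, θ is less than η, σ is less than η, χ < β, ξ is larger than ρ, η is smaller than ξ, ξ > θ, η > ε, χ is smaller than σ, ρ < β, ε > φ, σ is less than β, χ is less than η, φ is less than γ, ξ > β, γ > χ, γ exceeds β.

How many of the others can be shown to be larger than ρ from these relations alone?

From ρ the given relations immediately reach ε, β, ξ.
From those, η, γ — 5 in total.
No other element is forced above ρ by the given relations, so the count is 5.

5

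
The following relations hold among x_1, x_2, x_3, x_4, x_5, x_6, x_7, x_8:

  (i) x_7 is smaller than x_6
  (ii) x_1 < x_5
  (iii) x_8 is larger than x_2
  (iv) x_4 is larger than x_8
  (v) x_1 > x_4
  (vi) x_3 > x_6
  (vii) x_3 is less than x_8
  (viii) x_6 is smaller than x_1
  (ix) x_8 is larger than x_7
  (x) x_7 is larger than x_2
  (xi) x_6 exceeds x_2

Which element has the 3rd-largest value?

Chaining the given pairs: x_2 < x_7 < x_6 < x_3 < x_8 < x_4 < x_1 < x_5.
The 3rd largest is x_4.

x_4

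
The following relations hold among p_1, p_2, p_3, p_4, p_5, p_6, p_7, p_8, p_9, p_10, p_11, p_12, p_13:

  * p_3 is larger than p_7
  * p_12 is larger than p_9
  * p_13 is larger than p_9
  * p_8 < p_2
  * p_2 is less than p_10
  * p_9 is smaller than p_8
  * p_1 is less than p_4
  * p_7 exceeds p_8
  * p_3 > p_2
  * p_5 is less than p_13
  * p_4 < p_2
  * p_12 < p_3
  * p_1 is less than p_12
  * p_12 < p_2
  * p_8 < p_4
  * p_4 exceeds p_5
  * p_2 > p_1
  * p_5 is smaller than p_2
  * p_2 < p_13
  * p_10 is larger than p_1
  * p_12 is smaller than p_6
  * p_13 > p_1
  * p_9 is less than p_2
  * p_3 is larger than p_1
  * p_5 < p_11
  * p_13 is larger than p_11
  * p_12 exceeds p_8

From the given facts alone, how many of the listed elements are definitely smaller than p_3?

8

Directly below p_3: p_1, p_12, p_7, p_2.
One step further: p_9, p_8, p_5, p_4 (8 so far).
Nothing else is reachable below p_3; 8 in all.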